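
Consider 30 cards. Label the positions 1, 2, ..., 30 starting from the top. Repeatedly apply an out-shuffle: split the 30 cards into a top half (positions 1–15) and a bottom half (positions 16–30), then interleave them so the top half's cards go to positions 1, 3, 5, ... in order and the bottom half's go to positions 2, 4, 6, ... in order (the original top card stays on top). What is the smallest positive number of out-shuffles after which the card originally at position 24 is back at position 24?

28

Follow position 24 under repeated out-shuffles:
24 → 18 → 6 → 11 → 21 → 12 → 23 → 16 → ... → 24 (length 28)
It first returns after 28 out-shuffles.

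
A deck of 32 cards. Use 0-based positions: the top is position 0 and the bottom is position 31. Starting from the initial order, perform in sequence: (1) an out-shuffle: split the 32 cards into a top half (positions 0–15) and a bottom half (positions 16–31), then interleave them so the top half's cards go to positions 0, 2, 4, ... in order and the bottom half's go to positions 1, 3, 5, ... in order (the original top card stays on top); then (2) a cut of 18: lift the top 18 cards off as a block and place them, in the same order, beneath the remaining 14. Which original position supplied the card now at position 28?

7

Undo the operations in reverse order, starting from position 28:
  undo op 2 (cut 18): 28 ← 14
  undo op 1 (out-shuffle, from top half): 14 ← 7
So the card at position 28 came from original position 7.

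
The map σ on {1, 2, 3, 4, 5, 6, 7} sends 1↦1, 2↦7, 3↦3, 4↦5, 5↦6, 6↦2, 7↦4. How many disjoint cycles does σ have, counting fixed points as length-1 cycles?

3

Cycle decomposition: (1) (2 7 4 5 6) (3).
3 cycles.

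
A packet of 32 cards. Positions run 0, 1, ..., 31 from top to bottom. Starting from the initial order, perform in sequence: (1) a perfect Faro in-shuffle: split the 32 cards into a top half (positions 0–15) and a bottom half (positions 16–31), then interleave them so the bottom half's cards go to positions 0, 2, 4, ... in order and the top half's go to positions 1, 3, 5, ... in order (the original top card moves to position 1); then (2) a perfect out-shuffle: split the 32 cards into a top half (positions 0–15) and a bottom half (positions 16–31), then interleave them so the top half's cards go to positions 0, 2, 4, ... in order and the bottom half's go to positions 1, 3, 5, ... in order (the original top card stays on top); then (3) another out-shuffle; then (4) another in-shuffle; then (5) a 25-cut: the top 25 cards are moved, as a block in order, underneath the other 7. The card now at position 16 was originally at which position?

0

Undo the operations in reverse order, starting from position 16:
  undo op 5 (cut 25): 16 ← 9
  undo op 4 (in-shuffle, from top half): 9 ← 4
  undo op 3 (out-shuffle, from top half): 4 ← 2
  undo op 2 (out-shuffle, from top half): 2 ← 1
  undo op 1 (in-shuffle, from top half): 1 ← 0
So the card at position 16 came from original position 0.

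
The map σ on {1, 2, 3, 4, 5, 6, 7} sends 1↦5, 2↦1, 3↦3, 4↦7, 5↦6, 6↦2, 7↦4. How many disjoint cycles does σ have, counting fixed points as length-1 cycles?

3

Cycle decomposition: (1 5 6 2) (3) (4 7).
3 cycles.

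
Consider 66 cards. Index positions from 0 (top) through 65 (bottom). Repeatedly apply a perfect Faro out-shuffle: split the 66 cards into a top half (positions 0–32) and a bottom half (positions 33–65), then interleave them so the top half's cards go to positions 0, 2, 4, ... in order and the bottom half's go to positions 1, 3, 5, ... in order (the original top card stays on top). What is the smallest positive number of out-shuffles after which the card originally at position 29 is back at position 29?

Follow position 29 under repeated out-shuffles:
29 → 58 → 51 → 37 → 9 → 18 → 36 → 7 → 14 → 28 → 56 → 47 → 29
It first returns after 12 out-shuffles.

12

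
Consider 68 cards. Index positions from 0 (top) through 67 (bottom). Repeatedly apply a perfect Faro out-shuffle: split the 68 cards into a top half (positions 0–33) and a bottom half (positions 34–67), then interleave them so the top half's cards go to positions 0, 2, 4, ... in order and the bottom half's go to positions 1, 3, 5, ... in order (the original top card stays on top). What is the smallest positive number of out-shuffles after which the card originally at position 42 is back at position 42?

Follow position 42 under repeated out-shuffles:
42 → 17 → 34 → 1 → 2 → 4 → 8 → 16 → ... → 42 (length 66)
It first returns after 66 out-shuffles.

66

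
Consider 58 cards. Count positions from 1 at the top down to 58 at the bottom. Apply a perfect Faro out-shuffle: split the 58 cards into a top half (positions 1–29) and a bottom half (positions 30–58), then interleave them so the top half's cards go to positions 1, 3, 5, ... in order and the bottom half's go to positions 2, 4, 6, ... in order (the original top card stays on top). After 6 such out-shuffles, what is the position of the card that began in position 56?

Track the card's position through each out-shuffle:
56 → 54 → 50 → 42 → 26 → 51 → 44

44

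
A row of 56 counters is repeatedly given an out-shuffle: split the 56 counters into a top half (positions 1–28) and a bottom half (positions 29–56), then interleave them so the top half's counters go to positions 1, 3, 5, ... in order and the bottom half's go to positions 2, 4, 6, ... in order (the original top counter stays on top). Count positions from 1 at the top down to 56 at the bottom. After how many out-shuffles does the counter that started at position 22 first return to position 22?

20

Follow position 22 under repeated out-shuffles:
22 → 43 → 30 → 4 → 7 → 13 → 25 → 49 → 42 → 28 → 55 → 54 → 52 → 48 → 40 → 24 → 47 → 38 → 20 → 39 → 22
It first returns after 20 out-shuffles.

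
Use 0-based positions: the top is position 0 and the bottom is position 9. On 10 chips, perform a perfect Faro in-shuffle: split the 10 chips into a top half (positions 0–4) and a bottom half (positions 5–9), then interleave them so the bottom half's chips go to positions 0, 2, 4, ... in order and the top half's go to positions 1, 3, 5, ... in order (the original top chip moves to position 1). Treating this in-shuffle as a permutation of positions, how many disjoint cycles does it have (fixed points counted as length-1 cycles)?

1

Trace each unvisited position around until it returns:
(0 1 3 7 4 9 8 6 2 5)
1 cycle in total.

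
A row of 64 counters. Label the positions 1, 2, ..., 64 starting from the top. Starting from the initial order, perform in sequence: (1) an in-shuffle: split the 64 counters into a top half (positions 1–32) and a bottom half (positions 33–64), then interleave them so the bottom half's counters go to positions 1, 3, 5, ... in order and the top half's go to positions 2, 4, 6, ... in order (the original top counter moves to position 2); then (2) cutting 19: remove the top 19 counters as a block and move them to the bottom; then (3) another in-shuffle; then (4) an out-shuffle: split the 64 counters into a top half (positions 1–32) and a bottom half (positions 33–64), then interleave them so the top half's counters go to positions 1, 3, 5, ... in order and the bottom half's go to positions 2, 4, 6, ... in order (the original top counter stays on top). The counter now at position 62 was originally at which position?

Undo the operations in reverse order, starting from position 62:
  undo op 4 (out-shuffle, from bottom half): 62 ← 63
  undo op 3 (in-shuffle, from bottom half): 63 ← 64
  undo op 2 (cut 19): 64 ← 19
  undo op 1 (in-shuffle, from bottom half): 19 ← 42
So the counter at position 62 came from original position 42.

42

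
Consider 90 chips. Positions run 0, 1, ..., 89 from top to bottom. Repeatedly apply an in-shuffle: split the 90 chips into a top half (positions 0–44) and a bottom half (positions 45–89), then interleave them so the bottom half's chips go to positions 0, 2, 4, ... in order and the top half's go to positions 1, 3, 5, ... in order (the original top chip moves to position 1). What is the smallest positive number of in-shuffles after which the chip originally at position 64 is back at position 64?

Follow position 64 under repeated in-shuffles:
64 → 38 → 77 → 64
It first returns after 3 in-shuffles.

3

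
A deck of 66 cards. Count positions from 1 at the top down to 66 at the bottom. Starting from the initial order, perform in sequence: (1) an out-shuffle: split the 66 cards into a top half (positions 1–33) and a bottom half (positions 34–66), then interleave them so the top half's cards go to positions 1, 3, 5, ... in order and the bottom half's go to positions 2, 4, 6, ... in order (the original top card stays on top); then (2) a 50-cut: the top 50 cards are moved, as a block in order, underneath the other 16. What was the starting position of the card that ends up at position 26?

Undo the operations in reverse order, starting from position 26:
  undo op 2 (cut 50): 26 ← 10
  undo op 1 (out-shuffle, from bottom half): 10 ← 38
So the card at position 26 came from original position 38.

38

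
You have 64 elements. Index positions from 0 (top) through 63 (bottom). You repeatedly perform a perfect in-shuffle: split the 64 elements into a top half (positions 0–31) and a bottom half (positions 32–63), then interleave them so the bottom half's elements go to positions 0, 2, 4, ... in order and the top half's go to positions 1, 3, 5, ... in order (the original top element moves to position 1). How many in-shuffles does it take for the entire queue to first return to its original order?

The in-shuffle permutes the 64 positions with cycle lengths [4, 12, 12, 12, 12, 12].
Every element is home exactly when every cycle has completed a whole number of laps, i.e. after lcm(4, 12) = 12 in-shuffles.

12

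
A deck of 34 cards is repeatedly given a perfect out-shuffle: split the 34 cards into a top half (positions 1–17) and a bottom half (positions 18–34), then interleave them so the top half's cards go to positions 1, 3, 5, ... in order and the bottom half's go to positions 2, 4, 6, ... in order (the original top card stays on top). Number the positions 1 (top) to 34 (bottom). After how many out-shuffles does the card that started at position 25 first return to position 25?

Follow position 25 under repeated out-shuffles:
25 → 16 → 31 → 28 → 22 → 10 → 19 → 4 → 7 → 13 → 25
It first returns after 10 out-shuffles.

10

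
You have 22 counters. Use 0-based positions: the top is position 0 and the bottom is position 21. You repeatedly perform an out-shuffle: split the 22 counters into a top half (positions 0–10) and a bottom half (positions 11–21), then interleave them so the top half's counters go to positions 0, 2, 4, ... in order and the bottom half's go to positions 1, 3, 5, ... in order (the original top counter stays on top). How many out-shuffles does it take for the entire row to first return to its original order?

6

The out-shuffle permutes the 22 positions with cycle lengths [1, 1, 2, 3, 3, 6, 6].
Every counter is home exactly when every cycle has completed a whole number of laps, i.e. after lcm(1, 2, 3, 6) = 6 out-shuffles.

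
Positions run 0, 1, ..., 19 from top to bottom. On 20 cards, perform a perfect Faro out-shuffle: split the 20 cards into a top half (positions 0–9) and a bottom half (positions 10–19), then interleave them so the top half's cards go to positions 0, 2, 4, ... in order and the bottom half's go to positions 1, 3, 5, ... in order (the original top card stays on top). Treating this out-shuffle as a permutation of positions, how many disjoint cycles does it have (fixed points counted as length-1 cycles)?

Trace each unvisited position around until it returns:
(0) (1 2 4 8 16 13 ... len 18) (19)
3 cycles in total.

3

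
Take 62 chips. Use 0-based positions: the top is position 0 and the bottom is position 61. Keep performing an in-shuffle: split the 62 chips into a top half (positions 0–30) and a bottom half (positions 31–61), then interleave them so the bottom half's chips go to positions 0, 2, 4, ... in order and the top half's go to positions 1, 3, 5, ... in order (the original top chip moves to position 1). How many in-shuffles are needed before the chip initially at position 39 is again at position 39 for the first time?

6

Follow position 39 under repeated in-shuffles:
39 → 16 → 33 → 4 → 9 → 19 → 39
It first returns after 6 in-shuffles.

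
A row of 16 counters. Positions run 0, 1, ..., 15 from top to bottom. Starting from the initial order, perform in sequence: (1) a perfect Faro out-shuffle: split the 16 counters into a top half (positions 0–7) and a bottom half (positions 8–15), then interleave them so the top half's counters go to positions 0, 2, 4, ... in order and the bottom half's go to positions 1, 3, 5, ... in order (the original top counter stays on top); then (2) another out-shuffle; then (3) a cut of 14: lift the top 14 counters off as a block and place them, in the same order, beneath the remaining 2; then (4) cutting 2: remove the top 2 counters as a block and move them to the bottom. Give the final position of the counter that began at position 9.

Track the counter from position 9 forward through each operation:
  after op 1 (out-shuffle): 9 → 3
  after op 2 (out-shuffle): 3 → 6
  after op 3 (cut 14): 6 → 8
  after op 4 (cut 2): 8 → 6

6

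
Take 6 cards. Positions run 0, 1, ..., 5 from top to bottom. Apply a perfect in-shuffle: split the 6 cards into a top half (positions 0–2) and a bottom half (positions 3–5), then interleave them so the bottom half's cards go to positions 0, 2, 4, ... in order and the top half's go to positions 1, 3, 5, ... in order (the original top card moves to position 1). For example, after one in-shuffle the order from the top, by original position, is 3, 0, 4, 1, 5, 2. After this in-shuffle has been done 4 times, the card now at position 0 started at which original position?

3

Work backwards from position 0, undoing one in-shuffle at a time:
0 ← 3 ← 1 ← 0 ← 3
So the card now at position 0 started at position 3.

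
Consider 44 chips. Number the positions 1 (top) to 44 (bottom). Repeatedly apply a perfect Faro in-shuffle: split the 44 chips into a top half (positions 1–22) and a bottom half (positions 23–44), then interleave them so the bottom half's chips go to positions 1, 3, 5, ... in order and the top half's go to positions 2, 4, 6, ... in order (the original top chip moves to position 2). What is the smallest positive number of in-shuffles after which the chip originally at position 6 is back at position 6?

Follow position 6 under repeated in-shuffles:
6 → 12 → 24 → 3 → 6
It first returns after 4 in-shuffles.

4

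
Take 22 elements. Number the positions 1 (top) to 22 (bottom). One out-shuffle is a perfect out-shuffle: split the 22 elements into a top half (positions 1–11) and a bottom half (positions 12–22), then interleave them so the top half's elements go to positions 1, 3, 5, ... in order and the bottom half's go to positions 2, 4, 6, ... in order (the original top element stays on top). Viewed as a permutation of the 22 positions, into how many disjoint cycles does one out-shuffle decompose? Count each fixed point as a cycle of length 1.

Trace each unvisited position around until it returns:
(1) (2 3 5 9 17 12) (4 7 13) (6 11 21 20 18 14) (8 15) (10 19 16) (22)
7 cycles in total.

7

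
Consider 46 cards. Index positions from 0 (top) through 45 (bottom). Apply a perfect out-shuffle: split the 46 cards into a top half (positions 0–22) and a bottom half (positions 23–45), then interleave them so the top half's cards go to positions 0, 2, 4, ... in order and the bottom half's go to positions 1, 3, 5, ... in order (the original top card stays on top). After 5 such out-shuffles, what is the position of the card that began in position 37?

Track the card's position through each out-shuffle:
37 → 29 → 13 → 26 → 7 → 14

14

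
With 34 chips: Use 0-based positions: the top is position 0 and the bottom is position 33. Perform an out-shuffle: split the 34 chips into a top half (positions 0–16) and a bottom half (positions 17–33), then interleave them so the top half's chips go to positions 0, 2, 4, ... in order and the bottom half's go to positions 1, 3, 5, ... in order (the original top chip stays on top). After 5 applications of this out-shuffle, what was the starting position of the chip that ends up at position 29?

Work backwards from position 29, undoing one out-shuffle at a time:
29 ← 31 ← 32 ← 16 ← 8 ← 4
So the chip now at position 29 started at position 4.

4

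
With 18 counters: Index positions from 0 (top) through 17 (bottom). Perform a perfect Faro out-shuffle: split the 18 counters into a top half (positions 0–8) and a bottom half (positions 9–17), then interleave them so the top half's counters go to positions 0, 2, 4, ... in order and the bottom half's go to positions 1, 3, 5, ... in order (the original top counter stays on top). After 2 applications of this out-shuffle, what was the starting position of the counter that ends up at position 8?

2

Work backwards from position 8, undoing one out-shuffle at a time:
8 ← 4 ← 2
So the counter now at position 8 started at position 2.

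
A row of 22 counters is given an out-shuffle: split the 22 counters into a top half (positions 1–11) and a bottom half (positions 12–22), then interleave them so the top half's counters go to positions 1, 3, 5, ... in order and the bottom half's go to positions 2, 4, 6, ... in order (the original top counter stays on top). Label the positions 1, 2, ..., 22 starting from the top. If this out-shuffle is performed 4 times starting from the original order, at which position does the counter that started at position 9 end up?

Track the counter's position through each out-shuffle:
9 → 17 → 12 → 2 → 3

3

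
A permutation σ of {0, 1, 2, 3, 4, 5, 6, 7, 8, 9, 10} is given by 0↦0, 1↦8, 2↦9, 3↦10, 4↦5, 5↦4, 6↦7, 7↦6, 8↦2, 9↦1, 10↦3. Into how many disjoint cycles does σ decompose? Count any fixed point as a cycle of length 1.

5

Cycle decomposition: (0) (1 8 2 9) (3 10) (4 5) (6 7).
5 cycles.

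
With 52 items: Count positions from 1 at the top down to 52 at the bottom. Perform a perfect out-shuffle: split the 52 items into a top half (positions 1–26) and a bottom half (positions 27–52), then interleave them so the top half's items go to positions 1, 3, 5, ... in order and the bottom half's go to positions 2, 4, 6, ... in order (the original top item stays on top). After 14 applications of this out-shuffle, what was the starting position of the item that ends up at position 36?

Work backwards from position 36, undoing one out-shuffle at a time:
36 ← 44 ← 48 ← 50 ← 51 ← ... ← 39 (14 steps).
So the item now at position 36 started at position 39.

39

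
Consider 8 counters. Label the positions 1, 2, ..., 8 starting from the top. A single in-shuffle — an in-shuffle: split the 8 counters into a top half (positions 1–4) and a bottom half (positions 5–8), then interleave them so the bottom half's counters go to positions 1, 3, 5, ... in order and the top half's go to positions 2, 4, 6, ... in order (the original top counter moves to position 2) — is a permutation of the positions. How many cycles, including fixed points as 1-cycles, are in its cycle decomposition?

2

Trace each unvisited position around until it returns:
(1 2 4 8 7 5) (3 6)
2 cycles in total.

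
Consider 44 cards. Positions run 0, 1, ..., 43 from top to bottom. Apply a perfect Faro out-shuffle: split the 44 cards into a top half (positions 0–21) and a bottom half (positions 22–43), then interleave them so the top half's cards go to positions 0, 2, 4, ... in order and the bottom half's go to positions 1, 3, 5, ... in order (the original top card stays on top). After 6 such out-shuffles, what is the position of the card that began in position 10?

38

Track the card's position through each out-shuffle:
10 → 20 → 40 → 37 → 31 → 19 → 38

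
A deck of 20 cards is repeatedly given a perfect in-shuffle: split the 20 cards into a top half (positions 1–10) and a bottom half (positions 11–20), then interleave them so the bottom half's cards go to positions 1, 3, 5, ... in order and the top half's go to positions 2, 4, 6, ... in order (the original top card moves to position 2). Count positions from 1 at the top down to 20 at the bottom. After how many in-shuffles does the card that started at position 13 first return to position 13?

Follow position 13 under repeated in-shuffles:
13 → 5 → 10 → 20 → 19 → 17 → 13
It first returns after 6 in-shuffles.

6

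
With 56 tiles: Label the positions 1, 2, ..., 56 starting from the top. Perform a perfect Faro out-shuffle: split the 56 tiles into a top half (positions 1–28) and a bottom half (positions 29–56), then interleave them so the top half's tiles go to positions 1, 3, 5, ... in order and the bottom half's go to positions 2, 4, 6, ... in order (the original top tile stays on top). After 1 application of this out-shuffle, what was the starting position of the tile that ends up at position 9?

Work backwards from position 9, undoing one out-shuffle at a time:
9 ← 5
So the tile now at position 9 started at position 5.

5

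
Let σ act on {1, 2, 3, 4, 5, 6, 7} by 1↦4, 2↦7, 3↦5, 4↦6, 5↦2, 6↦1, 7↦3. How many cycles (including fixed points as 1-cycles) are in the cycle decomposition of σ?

Cycle decomposition: (1 4 6) (2 7 3 5).
2 cycles.

2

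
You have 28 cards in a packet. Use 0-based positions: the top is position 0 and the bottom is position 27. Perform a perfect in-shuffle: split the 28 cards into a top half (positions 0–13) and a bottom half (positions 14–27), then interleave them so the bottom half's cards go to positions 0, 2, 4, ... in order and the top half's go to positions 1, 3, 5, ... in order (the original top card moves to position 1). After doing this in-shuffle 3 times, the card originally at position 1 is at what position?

15

Track the card's position through each in-shuffle:
1 → 3 → 7 → 15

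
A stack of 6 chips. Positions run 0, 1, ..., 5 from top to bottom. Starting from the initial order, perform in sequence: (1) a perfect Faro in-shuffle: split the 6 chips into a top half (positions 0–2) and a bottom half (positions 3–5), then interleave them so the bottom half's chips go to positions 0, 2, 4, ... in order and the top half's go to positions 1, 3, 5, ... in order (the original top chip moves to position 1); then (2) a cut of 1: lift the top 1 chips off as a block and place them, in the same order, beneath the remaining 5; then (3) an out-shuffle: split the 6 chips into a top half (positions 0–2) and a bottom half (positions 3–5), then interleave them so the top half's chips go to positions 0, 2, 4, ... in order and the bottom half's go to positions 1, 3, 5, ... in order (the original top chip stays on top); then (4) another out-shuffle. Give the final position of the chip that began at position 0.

Track the chip from position 0 forward through each operation:
  after op 1 (in-shuffle): 0 → 1
  after op 2 (cut 1): 1 → 0
  after op 3 (out-shuffle): 0 → 0
  after op 4 (out-shuffle): 0 → 0

0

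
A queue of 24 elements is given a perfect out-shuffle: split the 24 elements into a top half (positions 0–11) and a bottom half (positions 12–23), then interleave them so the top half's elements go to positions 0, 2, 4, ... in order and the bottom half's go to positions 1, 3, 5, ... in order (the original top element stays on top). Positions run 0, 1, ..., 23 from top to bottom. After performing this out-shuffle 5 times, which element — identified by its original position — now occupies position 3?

Work backwards from position 3, undoing one out-shuffle at a time:
3 ← 13 ← 18 ← 9 ← 16 ← 8
So the element now at position 3 started at position 8.

8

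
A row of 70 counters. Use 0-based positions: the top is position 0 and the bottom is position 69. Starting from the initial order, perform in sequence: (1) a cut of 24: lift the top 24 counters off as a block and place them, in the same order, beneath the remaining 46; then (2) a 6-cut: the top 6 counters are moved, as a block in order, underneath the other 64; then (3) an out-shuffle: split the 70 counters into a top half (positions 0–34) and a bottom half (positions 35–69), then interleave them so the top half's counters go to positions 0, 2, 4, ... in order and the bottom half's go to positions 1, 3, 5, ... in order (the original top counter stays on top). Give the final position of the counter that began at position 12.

Track the counter from position 12 forward through each operation:
  after op 1 (cut 24): 12 → 58
  after op 2 (cut 6): 58 → 52
  after op 3 (out-shuffle): 52 → 35

35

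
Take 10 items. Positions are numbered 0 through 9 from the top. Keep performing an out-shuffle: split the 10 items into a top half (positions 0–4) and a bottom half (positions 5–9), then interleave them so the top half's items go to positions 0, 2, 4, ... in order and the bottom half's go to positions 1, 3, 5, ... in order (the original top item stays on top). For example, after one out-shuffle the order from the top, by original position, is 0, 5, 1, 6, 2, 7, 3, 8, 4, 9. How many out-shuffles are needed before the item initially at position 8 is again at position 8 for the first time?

6

Follow position 8 under repeated out-shuffles:
8 → 7 → 5 → 1 → 2 → 4 → 8
It first returns after 6 out-shuffles.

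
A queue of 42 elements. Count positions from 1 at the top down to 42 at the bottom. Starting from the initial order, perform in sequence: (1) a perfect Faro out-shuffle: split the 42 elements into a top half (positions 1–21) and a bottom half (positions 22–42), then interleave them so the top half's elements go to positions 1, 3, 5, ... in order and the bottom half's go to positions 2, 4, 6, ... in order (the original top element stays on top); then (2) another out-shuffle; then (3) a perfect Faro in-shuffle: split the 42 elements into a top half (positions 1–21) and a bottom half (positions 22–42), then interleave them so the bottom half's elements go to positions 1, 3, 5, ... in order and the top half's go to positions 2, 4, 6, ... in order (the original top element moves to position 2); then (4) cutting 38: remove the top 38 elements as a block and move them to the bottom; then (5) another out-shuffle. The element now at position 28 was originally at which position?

10

Undo the operations in reverse order, starting from position 28:
  undo op 5 (out-shuffle, from bottom half): 28 ← 35
  undo op 4 (cut 38): 35 ← 31
  undo op 3 (in-shuffle, from bottom half): 31 ← 37
  undo op 2 (out-shuffle, from top half): 37 ← 19
  undo op 1 (out-shuffle, from top half): 19 ← 10
So the element at position 28 came from original position 10.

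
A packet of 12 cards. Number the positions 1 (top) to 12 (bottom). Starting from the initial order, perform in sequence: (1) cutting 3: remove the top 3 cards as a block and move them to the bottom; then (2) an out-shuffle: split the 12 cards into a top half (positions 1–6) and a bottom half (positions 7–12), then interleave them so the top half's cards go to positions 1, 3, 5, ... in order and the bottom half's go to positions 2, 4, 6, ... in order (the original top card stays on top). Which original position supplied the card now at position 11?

Undo the operations in reverse order, starting from position 11:
  undo op 2 (out-shuffle, from top half): 11 ← 6
  undo op 1 (cut 3): 6 ← 9
So the card at position 11 came from original position 9.

9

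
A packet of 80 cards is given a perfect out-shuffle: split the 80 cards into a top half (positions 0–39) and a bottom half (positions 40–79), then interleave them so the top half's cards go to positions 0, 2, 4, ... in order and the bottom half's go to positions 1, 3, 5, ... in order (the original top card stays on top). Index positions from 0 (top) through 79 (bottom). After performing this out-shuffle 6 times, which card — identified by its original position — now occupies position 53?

Work backwards from position 53, undoing one out-shuffle at a time:
53 ← 66 ← 33 ← 56 ← 28 ← 14 ← 7
So the card now at position 53 started at position 7.

7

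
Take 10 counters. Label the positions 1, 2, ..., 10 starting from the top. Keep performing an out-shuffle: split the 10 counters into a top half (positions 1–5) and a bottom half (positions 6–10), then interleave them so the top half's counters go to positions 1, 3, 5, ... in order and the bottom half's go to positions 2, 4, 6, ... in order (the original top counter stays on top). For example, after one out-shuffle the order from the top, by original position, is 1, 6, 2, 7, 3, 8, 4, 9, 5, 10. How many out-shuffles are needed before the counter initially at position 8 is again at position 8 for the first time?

6

Follow position 8 under repeated out-shuffles:
8 → 6 → 2 → 3 → 5 → 9 → 8
It first returns after 6 out-shuffles.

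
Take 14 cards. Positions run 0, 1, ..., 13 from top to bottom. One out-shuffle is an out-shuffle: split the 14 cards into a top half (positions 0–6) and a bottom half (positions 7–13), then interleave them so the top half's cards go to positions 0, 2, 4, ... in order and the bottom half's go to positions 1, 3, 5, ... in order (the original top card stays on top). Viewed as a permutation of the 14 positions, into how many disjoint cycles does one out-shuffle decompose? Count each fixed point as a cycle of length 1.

3

Trace each unvisited position around until it returns:
(0) (1 2 4 8 3 6 ... len 12) (13)
3 cycles in total.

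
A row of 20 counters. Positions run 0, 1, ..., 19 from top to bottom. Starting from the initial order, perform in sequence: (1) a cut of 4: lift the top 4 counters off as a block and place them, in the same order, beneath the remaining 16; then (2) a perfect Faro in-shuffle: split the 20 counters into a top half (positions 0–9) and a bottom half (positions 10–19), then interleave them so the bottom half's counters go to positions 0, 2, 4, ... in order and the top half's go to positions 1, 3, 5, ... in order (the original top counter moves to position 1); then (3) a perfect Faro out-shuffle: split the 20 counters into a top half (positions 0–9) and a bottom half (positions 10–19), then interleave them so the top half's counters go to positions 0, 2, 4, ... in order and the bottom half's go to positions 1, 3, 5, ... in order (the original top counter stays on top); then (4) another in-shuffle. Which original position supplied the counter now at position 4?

Undo the operations in reverse order, starting from position 4:
  undo op 4 (in-shuffle, from bottom half): 4 ← 12
  undo op 3 (out-shuffle, from top half): 12 ← 6
  undo op 2 (in-shuffle, from bottom half): 6 ← 13
  undo op 1 (cut 4): 13 ← 17
So the counter at position 4 came from original position 17.

17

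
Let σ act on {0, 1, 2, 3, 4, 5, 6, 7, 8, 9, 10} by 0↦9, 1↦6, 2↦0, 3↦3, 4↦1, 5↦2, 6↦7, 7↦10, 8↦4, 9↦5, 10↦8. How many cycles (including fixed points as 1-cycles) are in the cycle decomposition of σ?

3

Cycle decomposition: (0 9 5 2) (1 6 7 10 8 4) (3).
3 cycles.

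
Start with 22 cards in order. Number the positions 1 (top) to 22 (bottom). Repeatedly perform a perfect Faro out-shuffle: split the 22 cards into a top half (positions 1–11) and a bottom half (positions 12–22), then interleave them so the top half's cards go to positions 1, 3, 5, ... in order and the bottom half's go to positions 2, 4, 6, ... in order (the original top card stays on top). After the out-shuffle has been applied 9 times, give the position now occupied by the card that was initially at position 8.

Track the card's position through each out-shuffle:
8 → 15 → 8 → 15 → 8 → 15 → 8 → 15 → 8 → 15

15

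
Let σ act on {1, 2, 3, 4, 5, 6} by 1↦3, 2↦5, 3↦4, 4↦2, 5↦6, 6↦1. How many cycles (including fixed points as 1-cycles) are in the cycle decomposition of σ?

Cycle decomposition: (1 3 4 2 5 6).
1 cycle.

1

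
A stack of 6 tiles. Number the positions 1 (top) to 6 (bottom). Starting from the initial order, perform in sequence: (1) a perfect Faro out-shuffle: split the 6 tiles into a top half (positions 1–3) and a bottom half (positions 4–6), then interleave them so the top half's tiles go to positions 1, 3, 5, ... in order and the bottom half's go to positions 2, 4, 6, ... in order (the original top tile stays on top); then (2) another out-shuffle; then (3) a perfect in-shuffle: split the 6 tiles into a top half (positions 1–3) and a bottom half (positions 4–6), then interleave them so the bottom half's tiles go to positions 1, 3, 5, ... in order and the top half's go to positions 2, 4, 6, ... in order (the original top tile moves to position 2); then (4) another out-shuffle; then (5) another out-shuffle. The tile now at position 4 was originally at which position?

2

Undo the operations in reverse order, starting from position 4:
  undo op 5 (out-shuffle, from bottom half): 4 ← 5
  undo op 4 (out-shuffle, from top half): 5 ← 3
  undo op 3 (in-shuffle, from bottom half): 3 ← 5
  undo op 2 (out-shuffle, from top half): 5 ← 3
  undo op 1 (out-shuffle, from top half): 3 ← 2
So the tile at position 4 came from original position 2.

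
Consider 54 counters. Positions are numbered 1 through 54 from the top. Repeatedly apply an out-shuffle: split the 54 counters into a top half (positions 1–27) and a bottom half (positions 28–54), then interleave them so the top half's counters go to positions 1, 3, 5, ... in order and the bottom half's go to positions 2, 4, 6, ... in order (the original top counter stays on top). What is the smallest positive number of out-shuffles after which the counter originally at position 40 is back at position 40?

Follow position 40 under repeated out-shuffles:
40 → 26 → 51 → 48 → 42 → 30 → 6 → 11 → ... → 40 (length 52)
It first returns after 52 out-shuffles.

52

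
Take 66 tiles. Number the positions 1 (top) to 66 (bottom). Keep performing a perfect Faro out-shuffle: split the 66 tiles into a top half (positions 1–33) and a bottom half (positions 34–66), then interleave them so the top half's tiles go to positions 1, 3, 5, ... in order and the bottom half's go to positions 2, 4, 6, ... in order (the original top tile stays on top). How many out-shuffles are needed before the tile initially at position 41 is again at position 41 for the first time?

Follow position 41 under repeated out-shuffles:
41 → 16 → 31 → 61 → 56 → 46 → 26 → 51 → 36 → 6 → 11 → 21 → 41
It first returns after 12 out-shuffles.

12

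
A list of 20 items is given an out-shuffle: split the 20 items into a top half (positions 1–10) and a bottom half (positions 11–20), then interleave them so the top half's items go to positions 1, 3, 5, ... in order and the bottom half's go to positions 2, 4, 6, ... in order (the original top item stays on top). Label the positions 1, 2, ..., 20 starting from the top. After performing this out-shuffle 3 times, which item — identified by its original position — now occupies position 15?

17

Work backwards from position 15, undoing one out-shuffle at a time:
15 ← 8 ← 14 ← 17
So the item now at position 15 started at position 17.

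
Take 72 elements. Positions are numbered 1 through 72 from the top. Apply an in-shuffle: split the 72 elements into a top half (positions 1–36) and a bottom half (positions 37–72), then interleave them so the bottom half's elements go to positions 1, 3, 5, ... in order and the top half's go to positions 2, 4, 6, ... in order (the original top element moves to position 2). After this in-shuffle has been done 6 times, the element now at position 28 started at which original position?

5

Work backwards from position 28, undoing one in-shuffle at a time:
28 ← 14 ← 7 ← 40 ← 20 ← 10 ← 5
So the element now at position 28 started at position 5.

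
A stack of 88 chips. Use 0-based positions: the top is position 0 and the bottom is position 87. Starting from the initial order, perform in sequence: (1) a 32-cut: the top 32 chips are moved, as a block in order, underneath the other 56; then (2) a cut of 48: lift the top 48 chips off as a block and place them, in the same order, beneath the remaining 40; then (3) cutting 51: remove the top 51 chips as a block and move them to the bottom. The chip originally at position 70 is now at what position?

Track the chip from position 70 forward through each operation:
  after op 1 (cut 32): 70 → 38
  after op 2 (cut 48): 38 → 78
  after op 3 (cut 51): 78 → 27

27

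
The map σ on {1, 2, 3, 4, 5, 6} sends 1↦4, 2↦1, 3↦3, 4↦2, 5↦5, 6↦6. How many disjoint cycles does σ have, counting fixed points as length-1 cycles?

Cycle decomposition: (1 4 2) (3) (5) (6).
4 cycles.

4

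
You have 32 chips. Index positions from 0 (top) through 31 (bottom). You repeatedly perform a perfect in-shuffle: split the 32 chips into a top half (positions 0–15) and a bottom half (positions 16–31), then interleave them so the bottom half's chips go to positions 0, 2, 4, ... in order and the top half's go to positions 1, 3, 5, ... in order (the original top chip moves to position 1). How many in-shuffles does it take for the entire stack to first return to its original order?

The in-shuffle permutes the 32 positions with cycle lengths [2, 10, 10, 10].
Every chip is home exactly when every cycle has completed a whole number of laps, i.e. after lcm(2, 10) = 10 in-shuffles.

10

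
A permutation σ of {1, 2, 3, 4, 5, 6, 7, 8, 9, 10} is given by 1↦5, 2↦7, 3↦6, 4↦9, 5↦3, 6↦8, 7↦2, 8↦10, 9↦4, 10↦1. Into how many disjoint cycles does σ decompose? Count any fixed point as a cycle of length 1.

3

Cycle decomposition: (1 5 3 6 8 10) (2 7) (4 9).
3 cycles.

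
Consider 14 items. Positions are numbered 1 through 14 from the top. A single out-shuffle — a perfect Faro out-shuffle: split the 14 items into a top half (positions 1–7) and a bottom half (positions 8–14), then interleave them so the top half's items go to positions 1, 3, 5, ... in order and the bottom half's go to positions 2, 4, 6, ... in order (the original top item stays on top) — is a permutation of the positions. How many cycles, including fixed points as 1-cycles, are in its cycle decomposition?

Trace each unvisited position around until it returns:
(1) (2 3 5 9 4 7 ... len 12) (14)
3 cycles in total.

3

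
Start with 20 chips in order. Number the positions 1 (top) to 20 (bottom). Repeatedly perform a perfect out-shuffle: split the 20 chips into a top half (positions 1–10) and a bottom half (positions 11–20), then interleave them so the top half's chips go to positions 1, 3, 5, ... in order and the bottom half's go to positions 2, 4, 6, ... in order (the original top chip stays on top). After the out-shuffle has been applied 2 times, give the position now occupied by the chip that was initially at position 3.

Track the chip's position through each out-shuffle:
3 → 5 → 9

9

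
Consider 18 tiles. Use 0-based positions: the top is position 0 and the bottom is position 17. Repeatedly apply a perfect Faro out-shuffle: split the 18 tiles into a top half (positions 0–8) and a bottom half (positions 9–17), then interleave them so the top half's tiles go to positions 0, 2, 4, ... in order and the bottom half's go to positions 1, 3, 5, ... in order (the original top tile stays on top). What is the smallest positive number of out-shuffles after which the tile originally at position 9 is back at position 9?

8

Follow position 9 under repeated out-shuffles:
9 → 1 → 2 → 4 → 8 → 16 → 15 → 13 → 9
It first returns after 8 out-shuffles.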